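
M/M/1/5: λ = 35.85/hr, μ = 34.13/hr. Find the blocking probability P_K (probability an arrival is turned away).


ρ = λ/μ = 35.85/34.13 = 1.0504
P_K = (1−ρ)ρ^K/(1−ρ^(K+1)) = (-0.05040·1.278687)/(1 − 1.343127)
= -0.064440/-0.343127 = 0.187802

Final: 0.187802


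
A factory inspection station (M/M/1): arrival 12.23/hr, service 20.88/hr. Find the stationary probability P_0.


ρ = 12.23/20.88 = 0.5857
P_n = (1−ρ)·ρ^n = (1 − 0.5857)·0.5857^0 = 0.4143·1.000000 = 0.414272

Final: 0.414272


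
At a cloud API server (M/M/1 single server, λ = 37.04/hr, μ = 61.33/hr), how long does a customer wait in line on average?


ρ = 37.04/61.33 = 0.6039
Wq = ρ/(μ−λ) = 0.6039/(61.33 − 37.04) = 0.6039/24.29 = 0.02486 hr

Final: 0.02486 hr


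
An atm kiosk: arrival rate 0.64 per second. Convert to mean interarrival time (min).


Mean interarrival time = 1/λ = 1/0.64 second = 1.56250 second
In minutes: 1.56250 × 0.0166667 = 0.02604 min

Final: 0.02604 min


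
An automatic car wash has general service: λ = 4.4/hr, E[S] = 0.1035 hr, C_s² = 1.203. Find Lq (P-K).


ρ = λ·E[S] = 4.4·0.1035 = 0.4554
Lq = ρ²(1+C_s²)/(2(1−ρ)) = 0.2074·(1+1.203)/(2·0.5446)
= 0.2074·2.2030/1.0892 = 0.41946

Final: 0.41946


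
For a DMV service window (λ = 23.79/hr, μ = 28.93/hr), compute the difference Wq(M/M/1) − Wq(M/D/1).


ρ = 23.79/28.93 = 0.8223
Wq(M/M/1) = ρ/(μ−λ) = 0.8223/5.14 = 0.15999 hr
Wq(M/D/1) = ρ/(2(μ−λ)) = 0.07999 hr
Savings = 0.15999 − 0.07999 = 0.07999 hr

Final: 0.07999 hr


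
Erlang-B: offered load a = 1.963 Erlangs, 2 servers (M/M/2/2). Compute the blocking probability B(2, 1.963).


B(c,a) = (a^c/c!) / Σ_{k=0}^{c} a^k/k!
a^2/2! = 1.926685
Σ terms (k=0..2): 1.00000 + 1.96300 + 1.92668 = 4.889685
B = 1.926685/4.889685 = 0.394030

Final: 0.394030


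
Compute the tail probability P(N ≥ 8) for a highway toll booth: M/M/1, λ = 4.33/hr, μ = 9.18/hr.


ρ = 4.33/9.18 = 0.4717
P(N ≥ n) = ρ^n = 0.4717^8 = 0.002450

Final: 0.002450


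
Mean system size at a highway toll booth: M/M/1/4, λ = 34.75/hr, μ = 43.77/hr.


ρ = 34.75/43.77 = 0.7939
L = ρ[1 − (K+1)ρ^K + Kρ^(K+1)] / [(1−ρ)(1−ρ^(K+1))]
Numerator: 0.7939·(1 − 5·0.397295 + 4·0.315422) = 0.218497
Denominator: (0.2061)·(0.684578) = 0.141076
L = 0.218497/0.141076 = 1.5488

Final: 1.5488


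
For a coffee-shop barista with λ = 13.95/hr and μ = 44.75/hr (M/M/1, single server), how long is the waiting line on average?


ρ = 13.95/44.75 = 0.3117
Lq = ρ²/(1−ρ) = 0.09718/0.6883 = 0.1412

Final: 0.1412


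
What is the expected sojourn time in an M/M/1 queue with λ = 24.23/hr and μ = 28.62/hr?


W = 1/(μ−λ) = 1/(28.62 − 24.23) = 1/4.39 = 0.2278 hr

Final: 0.2278 hr


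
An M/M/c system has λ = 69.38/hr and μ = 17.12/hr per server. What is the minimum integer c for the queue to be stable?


Stability requires cμ > λ ⇔ c > λ/μ.
λ/μ = 69.38/17.12 = 4.0526
Minimum integer c = ⌊4.0526⌋ + 1 = 5
Check: 5·17.12 = 85.60 > 69.38, while 4·17.12 = 68.48 ≤ 69.38

Final: 5 servers


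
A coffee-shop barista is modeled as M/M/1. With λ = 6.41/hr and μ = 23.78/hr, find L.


ρ = λ/μ = 6.41/23.78 = 0.2696
L = ρ/(1−ρ) = 0.2696/(1 − 0.2696) = 0.2696/0.7304 = 0.3690

Final: 0.3690


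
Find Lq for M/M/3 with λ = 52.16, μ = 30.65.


a = λ/μ = 1.7018; ρ = a/3 = 0.5673
P₀ = 0.165342
Lq = P₀·a^c·ρ / (c!·(1−ρ)²) = 0.165342·4.92857·0.5673/(6·0.18726)
= 0.41143

Final: 0.41143


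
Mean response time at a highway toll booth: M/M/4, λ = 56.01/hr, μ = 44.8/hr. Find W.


a = 1.2502; ρ = 0.3126; P₀ = 0.285264
Lq = P₀·a^c·ρ/(c!(1−ρ)²) = 0.01921
Wq = Lq/λ = 0.01921/56.01 = 0.0003429 hr
W = Wq + 1/μ = 0.0003429 + 0.02232 = 0.02266 hr

Final: 0.02266 hr


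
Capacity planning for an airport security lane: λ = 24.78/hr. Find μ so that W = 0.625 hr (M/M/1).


W = 1/(μ−λ) ⇒ μ − λ = 1/W = 1/0.625 = 1.6000
μ = λ + 1/W = 24.78 + 1.6000 = 26.3800 per hr

Final: 26.3800 /hr


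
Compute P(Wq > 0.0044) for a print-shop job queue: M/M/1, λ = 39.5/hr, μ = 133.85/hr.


ρ = 39.5/133.85 = 0.2951
P(Wq > t) = ρ·e^{−(μ−λ)t} = 0.2951·e^{−0.4151}
= 0.2951·0.660248 = 0.194843

Final: 0.194843


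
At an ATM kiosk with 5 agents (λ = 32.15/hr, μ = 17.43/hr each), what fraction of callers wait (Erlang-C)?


a = λ/μ = 1.8445; ρ = a/5 = 0.3689
P₀ = 0.157336 (from M/M/c formula)
C(c,a) = [a^c/(c!(1−ρ))]·P₀ = [21.35099/(120·0.6311)]·0.157336
= 0.28193·0.157336 = 0.044358

Final: 0.044358


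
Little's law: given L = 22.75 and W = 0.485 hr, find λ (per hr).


λ = L/W = 22.75/0.485 = 46.9072 /hr

Final: 46.9072 /hr


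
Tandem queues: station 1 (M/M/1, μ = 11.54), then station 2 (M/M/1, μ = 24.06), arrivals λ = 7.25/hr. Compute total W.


Each node sees arrival rate λ = 7.25/hr (tandem ⇒ throughput preserved).
W₁ = 1/(μ₁−λ) = 1/(11.54−7.25) = 0.23310 hr
W₂ = 1/(μ₂−λ) = 1/(24.06−7.25) = 0.05949 hr
W_total = W₁ + W₂ = 0.23310 + 0.05949 = 0.29259 hr

Final: 0.29259 hr


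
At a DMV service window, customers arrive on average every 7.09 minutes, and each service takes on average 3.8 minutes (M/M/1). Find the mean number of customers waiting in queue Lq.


λ = 60/7.09 = 8.4626 /hr
μ = 60/3.8 = 15.7895 /hr
ρ = λ/μ = 8.4626/15.7895 = 0.5360
Lq = ρ²/(1−ρ) = 0.2873/0.4640 = 0.6190

Final: 0.6190


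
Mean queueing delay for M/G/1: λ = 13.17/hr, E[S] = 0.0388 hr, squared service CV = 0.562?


ρ = λ·E[S] = 13.17·0.0388 = 0.5110
E[S²] = E[S]²(1+C_s²) = 0.0388²·(1+0.562) = 0.002351
Wq = λ·E[S²]/(2(1−ρ)) = 13.17·0.002351/(2·0.4890) = 0.03167 hr

Final: 0.03167 hr


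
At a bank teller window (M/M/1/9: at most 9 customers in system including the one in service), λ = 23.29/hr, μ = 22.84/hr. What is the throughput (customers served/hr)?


ρ = 1.0197; P_K = (1−ρ)ρ^9/(1−ρ^10) = 0.109006
λ_eff = λ(1 − P_K) = 23.29·(1 − 0.109006) = 23.29·0.890994 = 20.7513 /hr

Final: 20.7513 /hr


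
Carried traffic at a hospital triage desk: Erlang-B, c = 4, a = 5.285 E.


B(4,5.285) = 0.420198 (Erlang-B)
Carried load = a(1 − B) = 5.285·(1 − 0.420198) = 5.285·0.579802 = 3.0643 E

Final: 3.0643 Erlangs


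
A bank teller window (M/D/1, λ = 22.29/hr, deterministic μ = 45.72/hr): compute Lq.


ρ = 22.29/45.72 = 0.4875
M/D/1: Lq = ρ²/(2(1−ρ)) = 0.2377/(2·0.5125) = 0.23191

Final: 0.23191


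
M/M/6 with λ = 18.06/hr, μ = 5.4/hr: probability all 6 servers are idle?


a = λ/μ = 18.06/5.4 = 3.3444; ρ = a/c = 0.5574
Σ_{k=0}^{5} a^k/k! (terms k=0..5) = 1.00000 + 3.34444 + 5.59265 + 6.23477 + 5.21296 + 3.48689 = 24.87173
Tail: a^6/(6!(1−ρ)) = 1399.40660/(720·0.4426) = 4.39144
P₀ = 1/(24.87173 + 4.39144) = 1/29.26317 = 0.034173

Final: 0.034173


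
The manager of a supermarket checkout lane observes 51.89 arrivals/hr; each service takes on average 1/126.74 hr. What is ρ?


ρ = λ/μ = 51.89/126.74 = 0.4094

Final: 0.4094


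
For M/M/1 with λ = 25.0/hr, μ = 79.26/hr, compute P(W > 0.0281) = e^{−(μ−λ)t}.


W ~ Exponential(μ−λ) for M/M/1.
μ − λ = 79.26 − 25.0 = 54.2600
P(W > t) = e^{−(μ−λ)t} = e^{−1.5247} = 0.217685

Final: 0.217685


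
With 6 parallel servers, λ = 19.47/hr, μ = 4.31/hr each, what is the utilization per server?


ρ = λ/(cμ) = 19.47/(6·4.31) = 19.47/25.86 = 0.7529

Final: 0.7529


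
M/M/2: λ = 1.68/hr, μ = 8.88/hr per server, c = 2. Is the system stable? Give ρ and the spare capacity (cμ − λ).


Total capacity cμ = 2·8.88 = 17.76/hr
ρ = λ/(cμ) = 1.68/17.76 = 0.09459
Stable ⇔ ρ < 1: YES
Spare capacity = cμ − λ = 17.76 − 1.68 = 16.08/hr

Final: ρ = 0.09459; stable; margin = 16.08/hr


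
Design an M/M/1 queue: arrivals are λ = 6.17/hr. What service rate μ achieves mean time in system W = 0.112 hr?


W = 1/(μ−λ) ⇒ μ − λ = 1/W = 1/0.112 = 8.9286
μ = λ + 1/W = 6.17 + 8.9286 = 15.0986 per hr

Final: 15.0986 /hr


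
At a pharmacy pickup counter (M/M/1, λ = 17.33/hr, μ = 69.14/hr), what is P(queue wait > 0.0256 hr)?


ρ = 17.33/69.14 = 0.2507
P(Wq > t) = ρ·e^{−(μ−λ)t} = 0.2507·e^{−1.3263}
= 0.2507·0.265448 = 0.066535

Final: 0.066535


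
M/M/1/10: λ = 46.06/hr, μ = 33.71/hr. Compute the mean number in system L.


ρ = 46.06/33.71 = 1.3664
L = ρ[1 − (K+1)ρ^K + Kρ^(K+1)] / [(1−ρ)(1−ρ^(K+1))]
Numerator: 1.3664·(1 − 11·22.680458 + 10·30.989673) = 83.910493
Denominator: (-0.3664)·(-29.989673) = 10.987020
L = 83.910493/10.987020 = 7.6372

Final: 7.6372


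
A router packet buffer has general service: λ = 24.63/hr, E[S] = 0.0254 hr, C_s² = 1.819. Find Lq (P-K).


ρ = λ·E[S] = 24.63·0.0254 = 0.6256
Lq = ρ²(1+C_s²)/(2(1−ρ)) = 0.3914·(1+1.819)/(2·0.3744)
= 0.3914·2.8190/0.7488 = 1.47342

Final: 1.47342


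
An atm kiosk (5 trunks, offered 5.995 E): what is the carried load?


B(5,5.995) = 0.360051 (Erlang-B)
Carried load = a(1 − B) = 5.995·(1 − 0.360051) = 5.995·0.639949 = 3.8365 E

Final: 3.8365 Erlangs


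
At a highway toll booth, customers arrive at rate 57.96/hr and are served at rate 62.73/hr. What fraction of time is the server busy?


ρ = λ/μ = 57.96/62.73 = 0.9240

Final: 0.9240


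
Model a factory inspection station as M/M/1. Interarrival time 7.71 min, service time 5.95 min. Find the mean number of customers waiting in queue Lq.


λ = 60/7.71 = 7.7821 /hr
μ = 60/5.95 = 10.0840 /hr
ρ = λ/μ = 7.7821/10.0840 = 0.7717
Lq = ρ²/(1−ρ) = 0.5956/0.2283 = 2.6090

Final: 2.6090


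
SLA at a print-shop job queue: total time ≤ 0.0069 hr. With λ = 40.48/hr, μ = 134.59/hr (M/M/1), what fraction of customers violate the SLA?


W ~ Exponential(μ−λ) for M/M/1.
μ − λ = 134.59 − 40.48 = 94.1100
P(W > t) = e^{−(μ−λ)t} = e^{−0.6494} = 0.522381

Final: 0.522381


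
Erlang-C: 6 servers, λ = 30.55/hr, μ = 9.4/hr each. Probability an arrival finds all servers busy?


a = λ/μ = 3.2500; ρ = a/6 = 0.5417
P₀ = 0.037745 (from M/M/c formula)
C(c,a) = [a^c/(c!(1−ρ))]·P₀ = [1178.42017/(720·0.4583)]·0.037745
= 3.57097·0.037745 = 0.134785

Final: 0.134785


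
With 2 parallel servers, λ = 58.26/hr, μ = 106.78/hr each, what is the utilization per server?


ρ = λ/(cμ) = 58.26/(2·106.78) = 58.26/213.56 = 0.2728

Final: 0.2728


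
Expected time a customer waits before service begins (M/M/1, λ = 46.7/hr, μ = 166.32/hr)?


ρ = 46.7/166.32 = 0.2808
Wq = ρ/(μ−λ) = 0.2808/(166.32 − 46.7) = 0.2808/119.62 = 0.002347 hr

Final: 0.002347 hr


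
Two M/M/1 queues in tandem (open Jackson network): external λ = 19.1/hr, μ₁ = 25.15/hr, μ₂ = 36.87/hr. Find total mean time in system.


Each node sees arrival rate λ = 19.1/hr (tandem ⇒ throughput preserved).
W₁ = 1/(μ₁−λ) = 1/(25.15−19.1) = 0.16529 hr
W₂ = 1/(μ₂−λ) = 1/(36.87−19.1) = 0.05627 hr
W_total = W₁ + W₂ = 0.16529 + 0.05627 = 0.22156 hr

Final: 0.22156 hr


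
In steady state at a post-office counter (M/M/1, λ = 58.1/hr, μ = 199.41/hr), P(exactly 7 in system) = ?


ρ = 58.1/199.41 = 0.2914
P_n = (1−ρ)·ρ^n = (1 − 0.2914)·0.2914^7 = 0.7086·0.0001782 = 0.0001263

Final: 0.0001263


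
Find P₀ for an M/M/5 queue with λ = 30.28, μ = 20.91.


a = λ/μ = 30.28/20.91 = 1.4481; ρ = a/c = 0.2896
Σ_{k=0}^{4} a^k/k! (terms k=0..4) = 1.00000 + 1.44811 + 1.04851 + 0.50612 + 0.18323 = 4.18597
Tail: a^5/(5!(1−ρ)) = 6.36809/(120·0.7104) = 0.07470
P₀ = 1/(4.18597 + 0.07470) = 1/4.26068 = 0.234704

Final: 0.234704


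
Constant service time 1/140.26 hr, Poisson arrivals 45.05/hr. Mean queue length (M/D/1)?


ρ = 45.05/140.26 = 0.3212
M/D/1: Lq = ρ²/(2(1−ρ)) = 0.1032/(2·0.6788) = 0.07599

Final: 0.07599


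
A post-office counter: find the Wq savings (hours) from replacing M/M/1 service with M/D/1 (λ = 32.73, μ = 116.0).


ρ = 32.73/116.0 = 0.2822
Wq(M/M/1) = ρ/(μ−λ) = 0.2822/83.27 = 0.003388 hr
Wq(M/D/1) = ρ/(2(μ−λ)) = 0.001694 hr
Savings = 0.003388 − 0.001694 = 0.001694 hr

Final: 0.001694 hr


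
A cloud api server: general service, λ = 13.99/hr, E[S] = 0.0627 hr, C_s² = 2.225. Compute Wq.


ρ = λ·E[S] = 13.99·0.0627 = 0.8772
E[S²] = E[S]²(1+C_s²) = 0.0627²·(1+2.225) = 0.012678
Wq = λ·E[S²]/(2(1−ρ)) = 13.99·0.012678/(2·0.1228) = 0.72204 hr

Final: 0.72204 hr


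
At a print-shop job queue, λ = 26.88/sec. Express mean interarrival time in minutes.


Mean interarrival time = 1/λ = 1/26.88 second = 0.03720 second
In minutes: 0.03720 × 0.0166667 = 0.0006200 min

Final: 0.0006200 min


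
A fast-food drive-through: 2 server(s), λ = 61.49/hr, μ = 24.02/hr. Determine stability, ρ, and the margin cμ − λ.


Total capacity cμ = 2·24.02 = 48.04/hr
ρ = λ/(cμ) = 61.49/48.04 = 1.2800
Stable ⇔ ρ < 1: NO
Spare capacity = cμ − λ = 48.04 − 61.49 = -13.45/hr

Final: ρ = 1.2800; unstable; margin = -13.45/hr


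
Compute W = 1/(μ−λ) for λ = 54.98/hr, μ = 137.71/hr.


W = 1/(μ−λ) = 1/(137.71 − 54.98) = 1/82.73 = 0.01209 hr

Final: 0.01209 hr


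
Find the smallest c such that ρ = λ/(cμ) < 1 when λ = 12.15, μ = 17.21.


Stability requires cμ > λ ⇔ c > λ/μ.
λ/μ = 12.15/17.21 = 0.7060
Minimum integer c = ⌊0.7060⌋ + 1 = 1
Check: 1·17.21 = 17.21 > 12.15, while 0·17.21 = 0.00 ≤ 12.15

Final: 1 servers


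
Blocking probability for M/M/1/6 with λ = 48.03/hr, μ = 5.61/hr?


ρ = λ/μ = 48.03/5.61 = 8.5615
P_K = (1−ρ)ρ^K/(1−ρ^(K+1)) = (-7.5615·393820.529985)/(1 − 3371693.414471)
= -2977872.884486/-3371692.414471 = 0.883198

Final: 0.883198


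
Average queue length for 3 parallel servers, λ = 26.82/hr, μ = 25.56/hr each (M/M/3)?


a = λ/μ = 1.0493; ρ = a/3 = 0.3498
P₀ = 0.345312
Lq = P₀·a^c·ρ / (c!·(1−ρ)²) = 0.345312·1.15530·0.3498/(6·0.42281)
= 0.05500

Final: 0.05500


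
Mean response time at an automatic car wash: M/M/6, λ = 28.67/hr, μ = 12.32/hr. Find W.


a = 2.3271; ρ = 0.3879; P₀ = 0.097217
Lq = P₀·a^c·ρ/(c!(1−ρ)²) = 0.02220
Wq = Lq/λ = 0.02220/28.67 = 0.0007742 hr
W = Wq + 1/μ = 0.0007742 + 0.08117 = 0.08194 hr

Final: 0.08194 hr


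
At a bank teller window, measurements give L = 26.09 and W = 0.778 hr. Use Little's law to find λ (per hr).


λ = L/W = 26.09/0.778 = 33.5347 /hr

Final: 33.5347 /hr


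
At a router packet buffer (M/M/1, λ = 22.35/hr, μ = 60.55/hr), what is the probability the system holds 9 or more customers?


ρ = 22.35/60.55 = 0.3691
P(N ≥ n) = ρ^n = 0.3691^9 = 0.0001272

Final: 0.0001272


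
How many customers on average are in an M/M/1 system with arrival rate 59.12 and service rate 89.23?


ρ = λ/μ = 59.12/89.23 = 0.6626
L = ρ/(1−ρ) = 0.6626/(1 − 0.6626) = 0.6626/0.3374 = 1.9635

Final: 1.9635


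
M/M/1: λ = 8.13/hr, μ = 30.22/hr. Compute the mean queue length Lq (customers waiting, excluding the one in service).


ρ = 8.13/30.22 = 0.2690
Lq = ρ²/(1−ρ) = 0.07238/0.7310 = 0.09901

Final: 0.09901


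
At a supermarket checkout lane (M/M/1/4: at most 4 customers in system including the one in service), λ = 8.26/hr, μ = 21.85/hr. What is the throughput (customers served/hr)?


ρ = 0.3780; P_K = (1−ρ)ρ^4/(1−ρ^5) = 0.012801
λ_eff = λ(1 − P_K) = 8.26·(1 − 0.012801) = 8.26·0.987199 = 8.1543 /hr

Final: 8.1543 /hr


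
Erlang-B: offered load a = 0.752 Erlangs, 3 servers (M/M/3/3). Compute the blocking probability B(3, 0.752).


B(c,a) = (a^c/c!) / Σ_{k=0}^{c} a^k/k!
a^3/3! = 0.070877
Σ terms (k=0..3): 1.00000 + 0.75200 + 0.28275 + 0.07088 = 2.105629
B = 0.070877/2.105629 = 0.033660

Final: 0.033660


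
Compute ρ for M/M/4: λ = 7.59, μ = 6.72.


ρ = λ/(cμ) = 7.59/(4·6.72) = 7.59/26.88 = 0.2824

Final: 0.2824


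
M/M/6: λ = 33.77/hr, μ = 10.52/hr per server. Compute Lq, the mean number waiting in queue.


a = λ/μ = 3.2101; ρ = a/6 = 0.5350
P₀ = 0.039357
Lq = P₀·a^c·ρ / (c!·(1−ρ)²) = 0.039357·1094.18794·0.5350/(720·0.21621)
= 0.14800

Final: 0.14800


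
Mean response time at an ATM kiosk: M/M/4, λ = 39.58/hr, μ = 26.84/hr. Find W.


a = 1.4747; ρ = 0.3687; P₀ = 0.226831
Lq = P₀·a^c·ρ/(c!(1−ρ)²) = 0.04134
Wq = Lq/λ = 0.04134/39.58 = 0.001044 hr
W = Wq + 1/μ = 0.001044 + 0.03726 = 0.03830 hr

Final: 0.03830 hr


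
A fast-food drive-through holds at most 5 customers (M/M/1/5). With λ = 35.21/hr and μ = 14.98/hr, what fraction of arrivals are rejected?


ρ = λ/μ = 35.21/14.98 = 2.3505
P_K = (1−ρ)ρ^K/(1−ρ^(K+1)) = (-1.3505·71.741600)/(1 − 168.626284)
= -96.884684/-167.626284 = 0.577980

Final: 0.577980


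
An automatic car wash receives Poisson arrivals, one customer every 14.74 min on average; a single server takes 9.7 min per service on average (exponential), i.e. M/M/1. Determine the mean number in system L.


λ = 60/14.74 = 4.0706 /hr
μ = 60/9.7 = 6.1856 /hr
ρ = λ/μ = 4.0706/6.1856 = 0.6581
L = ρ/(1−ρ) = 0.6581/0.3419 = 1.9246

Final: 1.9246


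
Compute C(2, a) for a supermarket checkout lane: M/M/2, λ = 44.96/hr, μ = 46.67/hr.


a = λ/μ = 0.9634; ρ = a/2 = 0.4817
P₀ = 0.349819 (from M/M/c formula)
C(c,a) = [a^c/(c!(1−ρ))]·P₀ = [0.92806/(2·0.5183)]·0.349819
= 0.89526·0.349819 = 0.313179

Final: 0.313179


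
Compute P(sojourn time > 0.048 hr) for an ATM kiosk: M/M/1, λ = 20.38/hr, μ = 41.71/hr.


W ~ Exponential(μ−λ) for M/M/1.
μ − λ = 41.71 − 20.38 = 21.3300
P(W > t) = e^{−(μ−λ)t} = e^{−1.0238} = 0.359213

Final: 0.359213


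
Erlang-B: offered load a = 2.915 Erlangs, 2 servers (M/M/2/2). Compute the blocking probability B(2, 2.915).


B(c,a) = (a^c/c!) / Σ_{k=0}^{c} a^k/k!
a^2/2! = 4.248613
Σ terms (k=0..2): 1.00000 + 2.91500 + 4.24861 = 8.163612
B = 4.248613/8.163612 = 0.520433

Final: 0.520433


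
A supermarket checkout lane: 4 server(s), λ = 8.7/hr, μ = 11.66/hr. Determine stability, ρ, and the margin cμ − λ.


Total capacity cμ = 4·11.66 = 46.64/hr
ρ = λ/(cμ) = 8.7/46.64 = 0.1865
Stable ⇔ ρ < 1: YES
Spare capacity = cμ − λ = 46.64 − 8.7 = 37.94/hr

Final: ρ = 0.1865; stable; margin = 37.94/hr


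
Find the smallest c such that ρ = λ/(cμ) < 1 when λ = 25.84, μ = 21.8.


Stability requires cμ > λ ⇔ c > λ/μ.
λ/μ = 25.84/21.8 = 1.1853
Minimum integer c = ⌊1.1853⌋ + 1 = 2
Check: 2·21.8 = 43.60 > 25.84, while 1·21.8 = 21.80 ≤ 25.84

Final: 2 servers


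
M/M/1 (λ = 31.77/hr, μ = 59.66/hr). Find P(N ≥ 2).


ρ = 31.77/59.66 = 0.5325
P(N ≥ n) = ρ^n = 0.5325^2 = 0.283575

Final: 0.283575


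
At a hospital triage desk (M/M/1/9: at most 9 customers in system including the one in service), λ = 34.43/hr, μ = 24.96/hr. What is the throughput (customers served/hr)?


ρ = 1.3794; P_K = (1−ρ)ρ^9/(1−ρ^10) = 0.286539
λ_eff = λ(1 − P_K) = 34.43·(1 − 0.286539) = 34.43·0.713461 = 24.5645 /hr

Final: 24.5645 /hr


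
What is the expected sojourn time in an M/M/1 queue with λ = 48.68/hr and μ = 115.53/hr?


W = 1/(μ−λ) = 1/(115.53 − 48.68) = 1/66.85 = 0.01496 hr

Final: 0.01496 hr


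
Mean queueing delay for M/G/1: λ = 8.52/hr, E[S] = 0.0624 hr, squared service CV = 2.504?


ρ = λ·E[S] = 8.52·0.0624 = 0.5316
E[S²] = E[S]²(1+C_s²) = 0.0624²·(1+2.504) = 0.013644
Wq = λ·E[S²]/(2(1−ρ)) = 8.52·0.013644/(2·0.4684) = 0.12410 hr

Final: 0.12410 hr


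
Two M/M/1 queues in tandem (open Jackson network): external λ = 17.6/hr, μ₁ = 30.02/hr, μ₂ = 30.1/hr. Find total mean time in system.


Each node sees arrival rate λ = 17.6/hr (tandem ⇒ throughput preserved).
W₁ = 1/(μ₁−λ) = 1/(30.02−17.6) = 0.08052 hr
W₂ = 1/(μ₂−λ) = 1/(30.1−17.6) = 0.08000 hr
W_total = W₁ + W₂ = 0.08052 + 0.08000 = 0.16052 hr

Final: 0.16052 hr


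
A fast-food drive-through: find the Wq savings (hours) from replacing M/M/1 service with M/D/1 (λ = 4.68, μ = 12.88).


ρ = 4.68/12.88 = 0.3634
Wq(M/M/1) = ρ/(μ−λ) = 0.3634/8.20 = 0.04431 hr
Wq(M/D/1) = ρ/(2(μ−λ)) = 0.02216 hr
Savings = 0.04431 − 0.02216 = 0.02216 hr

Final: 0.02216 hr


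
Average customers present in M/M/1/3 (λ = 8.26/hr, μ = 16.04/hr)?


ρ = 8.26/16.04 = 0.5150
L = ρ[1 − (K+1)ρ^K + Kρ^(K+1)] / [(1−ρ)(1−ρ^(K+1))]
Numerator: 0.5150·(1 − 4·0.136561 + 3·0.070324) = 0.342310
Denominator: (0.4850)·(0.929676) = 0.450928
L = 0.342310/0.450928 = 0.7591

Final: 0.7591


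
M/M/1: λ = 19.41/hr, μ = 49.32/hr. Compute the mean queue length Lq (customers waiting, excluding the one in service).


ρ = 19.41/49.32 = 0.3936
Lq = ρ²/(1−ρ) = 0.1549/0.6064 = 0.2554

Final: 0.2554


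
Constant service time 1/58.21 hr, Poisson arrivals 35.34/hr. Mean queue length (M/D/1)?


ρ = 35.34/58.21 = 0.6071
M/D/1: Lq = ρ²/(2(1−ρ)) = 0.3686/(2·0.3929) = 0.46907

Final: 0.46907


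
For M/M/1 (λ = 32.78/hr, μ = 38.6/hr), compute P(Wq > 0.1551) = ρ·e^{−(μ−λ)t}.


ρ = 32.78/38.6 = 0.8492
P(Wq > t) = ρ·e^{−(μ−λ)t} = 0.8492·e^{−0.9027}
= 0.8492·0.405481 = 0.344343

Final: 0.344343


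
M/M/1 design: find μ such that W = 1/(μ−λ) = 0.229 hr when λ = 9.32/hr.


W = 1/(μ−λ) ⇒ μ − λ = 1/W = 1/0.229 = 4.3668
μ = λ + 1/W = 9.32 + 4.3668 = 13.6868 per hr

Final: 13.6868 /hr


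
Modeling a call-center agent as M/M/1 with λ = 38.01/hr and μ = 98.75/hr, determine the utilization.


ρ = λ/μ = 38.01/98.75 = 0.3849

Final: 0.3849


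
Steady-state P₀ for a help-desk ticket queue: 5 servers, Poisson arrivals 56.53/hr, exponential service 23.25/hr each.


a = λ/μ = 56.53/23.25 = 2.4314; ρ = a/c = 0.4863
Σ_{k=0}^{4} a^k/k! (terms k=0..4) = 1.00000 + 2.43140 + 2.95585 + 2.39561 + 1.45617 = 10.23903
Tail: a^5/(5!(1−ρ)) = 84.97284/(120·0.5137) = 1.37839
P₀ = 1/(10.23903 + 1.37839) = 1/11.61742 = 0.086078

Final: 0.086078


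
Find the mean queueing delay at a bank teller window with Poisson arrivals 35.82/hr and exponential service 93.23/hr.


ρ = 35.82/93.23 = 0.3842
Wq = ρ/(μ−λ) = 0.3842/(93.23 − 35.82) = 0.3842/57.41 = 0.006692 hr

Final: 0.006692 hr


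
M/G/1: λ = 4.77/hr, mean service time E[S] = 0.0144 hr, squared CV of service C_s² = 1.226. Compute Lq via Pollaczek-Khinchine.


ρ = λ·E[S] = 4.77·0.0144 = 0.06869
Lq = ρ²(1+C_s²)/(2(1−ρ)) = 0.004718·(1+1.226)/(2·0.9313)
= 0.004718·2.2260/1.8626 = 0.005638

Final: 0.005638


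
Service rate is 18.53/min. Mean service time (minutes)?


Mean service time = 1/μ = 1/18.53 minute = 0.05397 minute
In minutes: 0.05397 × 1 = 0.05397 min

Final: 0.05397 min


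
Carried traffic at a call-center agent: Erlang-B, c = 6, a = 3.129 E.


B(6,3.129) = 0.059446 (Erlang-B)
Carried load = a(1 − B) = 3.129·(1 − 0.059446) = 3.129·0.940554 = 2.9430 E

Final: 2.9430 Erlangs


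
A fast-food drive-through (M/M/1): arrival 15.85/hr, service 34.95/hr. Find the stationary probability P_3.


ρ = 15.85/34.95 = 0.4535
P_n = (1−ρ)·ρ^n = (1 − 0.4535)·0.4535^3 = 0.5465·0.093271 = 0.050972

Final: 0.050972


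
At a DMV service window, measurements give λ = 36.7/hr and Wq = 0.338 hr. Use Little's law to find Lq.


Lq = λWq = 36.7·0.338 = 12.4046

Final: 12.4046


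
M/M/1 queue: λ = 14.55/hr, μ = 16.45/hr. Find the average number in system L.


ρ = λ/μ = 14.55/16.45 = 0.8845
L = ρ/(1−ρ) = 0.8845/(1 − 0.8845) = 0.8845/0.1155 = 7.6579

Final: 7.6579


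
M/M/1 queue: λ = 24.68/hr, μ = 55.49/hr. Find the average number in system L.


ρ = λ/μ = 24.68/55.49 = 0.4448
L = ρ/(1−ρ) = 0.4448/(1 − 0.4448) = 0.4448/0.5552 = 0.8010

Final: 0.8010


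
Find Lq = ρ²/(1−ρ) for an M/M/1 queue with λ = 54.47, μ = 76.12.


ρ = 54.47/76.12 = 0.7156
Lq = ρ²/(1−ρ) = 0.5121/0.2844 = 1.8004

Final: 1.8004


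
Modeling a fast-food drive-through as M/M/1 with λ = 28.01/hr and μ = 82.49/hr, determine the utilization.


ρ = λ/μ = 28.01/82.49 = 0.3396

Final: 0.3396


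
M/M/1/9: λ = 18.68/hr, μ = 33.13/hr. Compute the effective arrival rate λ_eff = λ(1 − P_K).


ρ = 0.5638; P_K = (1−ρ)ρ^9/(1−ρ^10) = 0.002520
λ_eff = λ(1 − P_K) = 18.68·(1 − 0.002520) = 18.68·0.997480 = 18.6329 /hr

Final: 18.6329 /hr


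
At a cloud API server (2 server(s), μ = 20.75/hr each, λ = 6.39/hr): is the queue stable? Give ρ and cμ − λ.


Total capacity cμ = 2·20.75 = 41.50/hr
ρ = λ/(cμ) = 6.39/41.50 = 0.1540
Stable ⇔ ρ < 1: YES
Spare capacity = cμ − λ = 41.50 − 6.39 = 35.11/hr

Final: ρ = 0.1540; stable; margin = 35.11/hr


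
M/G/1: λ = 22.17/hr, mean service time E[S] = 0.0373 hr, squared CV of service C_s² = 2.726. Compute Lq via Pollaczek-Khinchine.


ρ = λ·E[S] = 22.17·0.0373 = 0.8269
Lq = ρ²(1+C_s²)/(2(1−ρ)) = 0.6838·(1+2.726)/(2·0.1731)
= 0.6838·3.7260/0.3461 = 7.36152

Final: 7.36152


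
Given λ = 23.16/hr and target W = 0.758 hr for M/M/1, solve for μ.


W = 1/(μ−λ) ⇒ μ − λ = 1/W = 1/0.758 = 1.3193
μ = λ + 1/W = 23.16 + 1.3193 = 24.4793 per hr

Final: 24.4793 /hr


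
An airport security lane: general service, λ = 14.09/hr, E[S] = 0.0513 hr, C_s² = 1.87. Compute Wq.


ρ = λ·E[S] = 14.09·0.0513 = 0.7228
E[S²] = E[S]²(1+C_s²) = 0.0513²·(1+1.87) = 0.007553
Wq = λ·E[S²]/(2(1−ρ)) = 14.09·0.007553/(2·0.2772) = 0.19197 hr

Final: 0.19197 hr


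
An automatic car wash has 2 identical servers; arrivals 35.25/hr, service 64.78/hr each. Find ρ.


ρ = λ/(cμ) = 35.25/(2·64.78) = 35.25/129.56 = 0.2721

Final: 0.2721


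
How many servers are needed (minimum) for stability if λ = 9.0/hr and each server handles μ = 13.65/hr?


Stability requires cμ > λ ⇔ c > λ/μ.
λ/μ = 9.0/13.65 = 0.6593
Minimum integer c = ⌊0.6593⌋ + 1 = 1
Check: 1·13.65 = 13.65 > 9.0, while 0·13.65 = 0.00 ≤ 9.0

Final: 1 servers


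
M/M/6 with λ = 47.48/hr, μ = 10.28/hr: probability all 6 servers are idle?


a = λ/μ = 47.48/10.28 = 4.6187; ρ = a/c = 0.7698
Σ_{k=0}^{5} a^k/k! (terms k=0..5) = 1.00000 + 4.61868 + 10.66609 + 16.42107 + 18.96091 + 17.51486 = 69.18161
Tail: a^6/(6!(1−ρ)) = 9707.45920/(720·0.2302) = 58.56378
P₀ = 1/(69.18161 + 58.56378) = 1/127.74539 = 0.007828

Final: 0.007828


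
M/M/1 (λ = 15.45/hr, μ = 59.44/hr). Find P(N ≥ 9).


ρ = 15.45/59.44 = 0.2599
P(N ≥ n) = ρ^n = 0.2599^9 = 0.000005416

Final: 0.000005416


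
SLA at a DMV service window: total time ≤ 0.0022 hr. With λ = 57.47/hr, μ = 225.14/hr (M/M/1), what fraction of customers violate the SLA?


W ~ Exponential(μ−λ) for M/M/1.
μ − λ = 225.14 − 57.47 = 167.6700
P(W > t) = e^{−(μ−λ)t} = e^{−0.3689} = 0.691513

Final: 0.691513


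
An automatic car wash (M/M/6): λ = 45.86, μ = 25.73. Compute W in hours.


a = 1.7824; ρ = 0.2971; P₀ = 0.168118
Lq = P₀·a^c·ρ/(c!(1−ρ)²) = 0.004500
Wq = Lq/λ = 0.004500/45.86 = 0.00009813 hr
W = Wq + 1/μ = 0.00009813 + 0.03887 = 0.03896 hr

Final: 0.03896 hr


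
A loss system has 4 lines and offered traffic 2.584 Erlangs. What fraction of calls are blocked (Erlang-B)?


B(c,a) = (a^c/c!) / Σ_{k=0}^{c} a^k/k!
a^4/4! = 1.857628
Σ terms (k=0..4): 1.00000 + 2.58400 + 3.33853 + 2.87559 + 1.85763 = 11.655742
B = 1.857628/11.655742 = 0.159375

Final: 0.159375


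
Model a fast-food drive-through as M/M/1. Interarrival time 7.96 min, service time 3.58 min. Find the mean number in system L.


λ = 60/7.96 = 7.5377 /hr
μ = 60/3.58 = 16.7598 /hr
ρ = λ/μ = 7.5377/16.7598 = 0.4497
L = ρ/(1−ρ) = 0.4497/0.5503 = 0.8174

Final: 0.8174


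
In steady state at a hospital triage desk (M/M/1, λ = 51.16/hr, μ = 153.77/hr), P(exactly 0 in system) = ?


ρ = 51.16/153.77 = 0.3327
P_n = (1−ρ)·ρ^n = (1 − 0.3327)·0.3327^0 = 0.6673·1.000000 = 0.667295

Final: 0.667295


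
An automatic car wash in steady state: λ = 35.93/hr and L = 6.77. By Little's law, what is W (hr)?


W = L/λ = 6.77/35.93 = 0.1884 hr

Final: 0.1884 hr


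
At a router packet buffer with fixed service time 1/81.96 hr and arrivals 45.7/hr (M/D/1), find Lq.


ρ = 45.7/81.96 = 0.5576
M/D/1: Lq = ρ²/(2(1−ρ)) = 0.3109/(2·0.4424) = 0.35138

Final: 0.35138


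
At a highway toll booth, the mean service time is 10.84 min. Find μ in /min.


μ = 1/(service time) in consistent units.
1 minute = 1 min, so μ = 1/10.84 = 0.09225 per minute

Final: 0.09225 /min


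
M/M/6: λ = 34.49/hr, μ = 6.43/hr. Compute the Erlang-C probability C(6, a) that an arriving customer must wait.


a = λ/μ = 5.3639; ρ = a/6 = 0.8940
P₀ = 0.002326 (from M/M/c formula)
C(c,a) = [a^c/(c!(1−ρ))]·P₀ = [23817.34396/(720·0.1060)]·0.002326
= 312.03244·0.002326 = 0.725660

Final: 0.725660


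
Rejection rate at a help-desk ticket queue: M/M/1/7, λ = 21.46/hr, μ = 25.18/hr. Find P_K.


ρ = λ/μ = 21.46/25.18 = 0.8523
P_K = (1−ρ)ρ^K/(1−ρ^(K+1)) = (0.1477·0.326601)/(1 − 0.278350)
= 0.048251/0.721650 = 0.066862

Final: 0.066862


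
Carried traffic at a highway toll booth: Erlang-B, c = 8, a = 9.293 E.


B(8,9.293) = 0.304047 (Erlang-B)
Carried load = a(1 − B) = 9.293·(1 − 0.304047) = 9.293·0.695953 = 6.4675 E

Final: 6.4675 Erlangs


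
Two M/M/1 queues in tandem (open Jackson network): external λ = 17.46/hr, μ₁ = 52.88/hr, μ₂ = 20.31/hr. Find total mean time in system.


Each node sees arrival rate λ = 17.46/hr (tandem ⇒ throughput preserved).
W₁ = 1/(μ₁−λ) = 1/(52.88−17.46) = 0.02823 hr
W₂ = 1/(μ₂−λ) = 1/(20.31−17.46) = 0.35088 hr
W_total = W₁ + W₂ = 0.02823 + 0.35088 = 0.37911 hr

Final: 0.37911 hr


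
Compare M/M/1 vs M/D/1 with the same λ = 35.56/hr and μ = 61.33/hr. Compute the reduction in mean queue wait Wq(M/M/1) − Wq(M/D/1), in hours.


ρ = 35.56/61.33 = 0.5798
Wq(M/M/1) = ρ/(μ−λ) = 0.5798/25.77 = 0.02250 hr
Wq(M/D/1) = ρ/(2(μ−λ)) = 0.01125 hr
Savings = 0.02250 − 0.01125 = 0.01125 hr

Final: 0.01125 hr


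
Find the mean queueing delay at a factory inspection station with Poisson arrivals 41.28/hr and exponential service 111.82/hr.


ρ = 41.28/111.82 = 0.3692
Wq = ρ/(μ−λ) = 0.3692/(111.82 − 41.28) = 0.3692/70.54 = 0.005233 hr

Final: 0.005233 hr


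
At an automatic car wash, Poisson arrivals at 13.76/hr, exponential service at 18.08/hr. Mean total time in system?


W = 1/(μ−λ) = 1/(18.08 − 13.76) = 1/4.32 = 0.2315 hr

Final: 0.2315 hr


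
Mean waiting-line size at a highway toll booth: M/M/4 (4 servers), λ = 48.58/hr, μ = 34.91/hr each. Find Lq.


a = λ/μ = 1.3916; ρ = a/4 = 0.3479
P₀ = 0.247001
Lq = P₀·a^c·ρ / (c!·(1−ρ)²) = 0.247001·3.74999·0.3479/(24·0.42524)
= 0.03157

Final: 0.03157


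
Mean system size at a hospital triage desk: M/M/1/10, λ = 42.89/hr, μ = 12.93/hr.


ρ = 42.89/12.93 = 3.3171
L = ρ[1 − (K+1)ρ^K + Kρ^(K+1)] / [(1−ρ)(1−ρ^(K+1))]
Numerator: 3.3171·(1 − 11·161278.031361 + 10·534974.073093) = 11860870.875757
Denominator: (-2.3171)·(-534973.073093) = 1239581.846084
L = 11860870.875757/1239581.846084 = 9.5684

Final: 9.5684


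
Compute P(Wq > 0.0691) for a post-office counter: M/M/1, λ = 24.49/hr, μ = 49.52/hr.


ρ = 24.49/49.52 = 0.4945
P(Wq > t) = ρ·e^{−(μ−λ)t} = 0.4945·e^{−1.7296}
= 0.4945·0.177360 = 0.087713

Final: 0.087713


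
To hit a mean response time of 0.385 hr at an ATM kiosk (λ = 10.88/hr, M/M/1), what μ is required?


W = 1/(μ−λ) ⇒ μ − λ = 1/W = 1/0.385 = 2.5974
μ = λ + 1/W = 10.88 + 2.5974 = 13.4774 per hr

Final: 13.4774 /hr


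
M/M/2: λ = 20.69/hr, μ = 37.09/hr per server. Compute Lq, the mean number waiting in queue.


a = λ/μ = 0.5578; ρ = a/2 = 0.2789
P₀ = 0.563824
Lq = P₀·a^c·ρ / (c!·(1−ρ)²) = 0.563824·0.31118·0.2789/(2·0.51996)
= 0.04706

Final: 0.04706


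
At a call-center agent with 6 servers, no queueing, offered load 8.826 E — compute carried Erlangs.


B(6,8.826) = 0.432197 (Erlang-B)
Carried load = a(1 − B) = 8.826·(1 − 0.432197) = 8.826·0.567803 = 5.0114 E

Final: 5.0114 Erlangs


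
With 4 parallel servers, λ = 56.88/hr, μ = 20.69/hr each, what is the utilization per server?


ρ = λ/(cμ) = 56.88/(4·20.69) = 56.88/82.76 = 0.6873

Final: 0.6873


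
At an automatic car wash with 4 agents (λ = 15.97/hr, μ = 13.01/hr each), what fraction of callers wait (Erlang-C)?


a = λ/μ = 1.2275; ρ = a/4 = 0.3069
P₀ = 0.291913 (from M/M/c formula)
C(c,a) = [a^c/(c!(1−ρ))]·P₀ = [2.27044/(24·0.6931)]·0.291913
= 0.13649·0.291913 = 0.039842

Final: 0.039842


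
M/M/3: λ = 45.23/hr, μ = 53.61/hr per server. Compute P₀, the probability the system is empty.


a = λ/μ = 45.23/53.61 = 0.8437; ρ = a/c = 0.2812
Σ_{k=0}^{2} a^k/k! (terms k=0..2) = 1.00000 + 0.84369 + 0.35590 = 2.19959
Tail: a^3/(3!(1−ρ)) = 0.60054/(6·0.7188) = 0.13925
P₀ = 1/(2.19959 + 0.13925) = 1/2.33884 = 0.427562

Final: 0.427562


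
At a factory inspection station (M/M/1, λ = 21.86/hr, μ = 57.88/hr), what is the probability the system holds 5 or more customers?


ρ = 21.86/57.88 = 0.3777
P(N ≥ n) = ρ^n = 0.3777^5 = 0.007684

Final: 0.007684


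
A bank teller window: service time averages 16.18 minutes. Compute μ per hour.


μ = 1/(service time) in consistent units.
1 hour = 60 min, so μ = 60/16.18 = 3.7083 per hour

Final: 3.7083 /hr


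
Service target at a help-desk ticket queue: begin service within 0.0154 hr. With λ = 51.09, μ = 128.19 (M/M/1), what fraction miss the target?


ρ = 51.09/128.19 = 0.3985
P(Wq > t) = ρ·e^{−(μ−λ)t} = 0.3985·e^{−1.1873}
= 0.3985·0.305032 = 0.121570

Final: 0.121570


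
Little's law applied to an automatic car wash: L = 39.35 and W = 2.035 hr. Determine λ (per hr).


λ = L/W = 39.35/2.035 = 19.3366 /hr

Final: 19.3366 /hr


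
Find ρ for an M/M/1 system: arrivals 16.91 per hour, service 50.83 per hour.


ρ = λ/μ = 16.91/50.83 = 0.3327

Final: 0.3327


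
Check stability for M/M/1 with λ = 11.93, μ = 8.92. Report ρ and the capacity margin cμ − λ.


Total capacity cμ = 1·8.92 = 8.92/hr
ρ = λ/(cμ) = 11.93/8.92 = 1.3374
Stable ⇔ ρ < 1: NO
Spare capacity = cμ − λ = 8.92 − 11.93 = -3.01/hr

Final: ρ = 1.3374; unstable; margin = -3.01/hr


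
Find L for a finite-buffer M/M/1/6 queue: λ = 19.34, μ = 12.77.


ρ = 19.34/12.77 = 1.5145
L = ρ[1 − (K+1)ρ^K + Kρ^(K+1)] / [(1−ρ)(1−ρ^(K+1))]
Numerator: 1.5145·(1 − 7·12.066837 + 6·18.275068) = 39.653138
Denominator: (-0.5145)·(-17.275068) = 8.887799
L = 39.653138/8.887799 = 4.4615

Final: 4.4615


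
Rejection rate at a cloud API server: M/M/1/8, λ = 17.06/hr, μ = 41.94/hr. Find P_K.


ρ = λ/μ = 17.06/41.94 = 0.4068
P_K = (1−ρ)ρ^K/(1−ρ^(K+1)) = (0.5932·0.0007496)/(1 − 0.0003049)
= 0.0004447/0.999695 = 0.0004448

Final: 0.0004448


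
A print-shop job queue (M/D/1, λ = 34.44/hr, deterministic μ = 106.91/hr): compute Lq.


ρ = 34.44/106.91 = 0.3221
M/D/1: Lq = ρ²/(2(1−ρ)) = 0.1038/(2·0.6779) = 0.07655

Final: 0.07655


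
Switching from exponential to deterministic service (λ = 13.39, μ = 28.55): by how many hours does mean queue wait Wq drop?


ρ = 13.39/28.55 = 0.4690
Wq(M/M/1) = ρ/(μ−λ) = 0.4690/15.16 = 0.03094 hr
Wq(M/D/1) = ρ/(2(μ−λ)) = 0.01547 hr
Savings = 0.03094 − 0.01547 = 0.01547 hr

Final: 0.01547 hr


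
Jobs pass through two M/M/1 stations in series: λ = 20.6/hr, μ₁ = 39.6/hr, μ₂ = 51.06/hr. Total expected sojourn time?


Each node sees arrival rate λ = 20.6/hr (tandem ⇒ throughput preserved).
W₁ = 1/(μ₁−λ) = 1/(39.6−20.6) = 0.05263 hr
W₂ = 1/(μ₂−λ) = 1/(51.06−20.6) = 0.03283 hr
W_total = W₁ + W₂ = 0.05263 + 0.03283 = 0.08546 hr

Final: 0.08546 hr


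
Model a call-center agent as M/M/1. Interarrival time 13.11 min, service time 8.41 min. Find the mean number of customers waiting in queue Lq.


λ = 60/13.11 = 4.5767 /hr
μ = 60/8.41 = 7.1344 /hr
ρ = λ/μ = 4.5767/7.1344 = 0.6415
Lq = ρ²/(1−ρ) = 0.4115/0.3585 = 1.1479

Final: 1.1479


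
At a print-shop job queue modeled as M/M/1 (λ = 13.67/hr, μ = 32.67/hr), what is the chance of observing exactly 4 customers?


ρ = 13.67/32.67 = 0.4184
P_n = (1−ρ)·ρ^n = (1 − 0.4184)·0.4184^4 = 0.5816·0.030653 = 0.017827

Final: 0.017827


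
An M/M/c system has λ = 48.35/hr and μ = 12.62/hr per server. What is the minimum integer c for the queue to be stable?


Stability requires cμ > λ ⇔ c > λ/μ.
λ/μ = 48.35/12.62 = 3.8312
Minimum integer c = ⌊3.8312⌋ + 1 = 4
Check: 4·12.62 = 50.48 > 48.35, while 3·12.62 = 37.86 ≤ 48.35

Final: 4 servers


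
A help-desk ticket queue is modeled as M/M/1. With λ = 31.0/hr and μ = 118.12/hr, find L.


ρ = λ/μ = 31.0/118.12 = 0.2624
L = ρ/(1−ρ) = 0.2624/(1 − 0.2624) = 0.2624/0.7376 = 0.3558

Final: 0.3558


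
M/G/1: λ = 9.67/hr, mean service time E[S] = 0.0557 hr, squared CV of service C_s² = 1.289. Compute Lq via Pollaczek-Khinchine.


ρ = λ·E[S] = 9.67·0.0557 = 0.5386
Lq = ρ²(1+C_s²)/(2(1−ρ)) = 0.2901·(1+1.289)/(2·0.4614)
= 0.2901·2.2890/0.9228 = 0.71965

Final: 0.71965


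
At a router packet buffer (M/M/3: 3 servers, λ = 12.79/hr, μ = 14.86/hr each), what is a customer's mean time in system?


a = 0.8607; ρ = 0.2869; P₀ = 0.420146
Lq = P₀·a^c·ρ/(c!(1−ρ)²) = 0.02519
Wq = Lq/λ = 0.02519/12.79 = 0.001970 hr
W = Wq + 1/μ = 0.001970 + 0.06729 = 0.06926 hr

Final: 0.06926 hr


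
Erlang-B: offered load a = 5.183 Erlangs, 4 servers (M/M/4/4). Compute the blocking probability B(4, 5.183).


B(c,a) = (a^c/c!) / Σ_{k=0}^{c} a^k/k!
a^4/4! = 30.068627
Σ terms (k=0..4): 1.00000 + 5.18300 + 13.43174 + 23.20558 + 30.06863 = 72.888948
B = 30.068627/72.888948 = 0.412527

Final: 0.412527


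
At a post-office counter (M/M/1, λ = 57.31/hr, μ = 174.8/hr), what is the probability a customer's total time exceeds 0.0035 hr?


W ~ Exponential(μ−λ) for M/M/1.
μ − λ = 174.8 − 57.31 = 117.4900
P(W > t) = e^{−(μ−λ)t} = e^{−0.4112} = 0.662844

Final: 0.662844


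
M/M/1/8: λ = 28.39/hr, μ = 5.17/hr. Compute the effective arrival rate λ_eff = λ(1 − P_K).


ρ = 5.4913; P_K = (1−ρ)ρ^8/(1−ρ^9) = 0.817894
λ_eff = λ(1 − P_K) = 28.39·(1 − 0.817894) = 28.39·0.182106 = 5.1700 /hr

Final: 5.1700 /hr


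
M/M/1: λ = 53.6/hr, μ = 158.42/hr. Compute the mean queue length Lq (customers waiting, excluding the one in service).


ρ = 53.6/158.42 = 0.3383
Lq = ρ²/(1−ρ) = 0.1145/0.6617 = 0.1730

Final: 0.1730


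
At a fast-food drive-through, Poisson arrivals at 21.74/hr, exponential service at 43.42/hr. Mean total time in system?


W = 1/(μ−λ) = 1/(43.42 − 21.74) = 1/21.68 = 0.04613 hr

Final: 0.04613 hr


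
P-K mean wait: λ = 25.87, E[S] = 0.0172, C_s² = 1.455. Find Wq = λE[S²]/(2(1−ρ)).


ρ = λ·E[S] = 25.87·0.0172 = 0.4450
E[S²] = E[S]²(1+C_s²) = 0.0172²·(1+1.455) = 0.0007263
Wq = λ·E[S²]/(2(1−ρ)) = 25.87·0.0007263/(2·0.5550) = 0.01693 hr

Final: 0.01693 hr


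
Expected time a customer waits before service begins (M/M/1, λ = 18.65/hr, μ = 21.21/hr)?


ρ = 18.65/21.21 = 0.8793
Wq = ρ/(μ−λ) = 0.8793/(21.21 − 18.65) = 0.8793/2.56 = 0.3435 hr

Final: 0.3435 hr


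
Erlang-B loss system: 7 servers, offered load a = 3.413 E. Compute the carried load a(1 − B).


B(7,3.413) = 0.036109 (Erlang-B)
Carried load = a(1 − B) = 3.413·(1 − 0.036109) = 3.413·0.963891 = 3.2898 E

Final: 3.2898 Erlangs
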